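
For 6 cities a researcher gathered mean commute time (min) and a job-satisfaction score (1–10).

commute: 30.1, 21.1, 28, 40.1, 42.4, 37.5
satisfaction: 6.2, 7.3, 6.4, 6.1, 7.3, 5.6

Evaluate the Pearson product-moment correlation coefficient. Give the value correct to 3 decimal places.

-0.268

n = 6, Σx = 199.2, Σy = 38.9, Σx² = 6947.24, Σy² = 254.55, Σxy = 1283.98
nΣxy − ΣxΣy = 7703.88 − 7748.88 = -45
nΣx² − (Σx)² = 41683.44 − 39680.64 = 2002.8; nΣy² − (Σy)² = 1527.3 − 1513.21 = 14.09
r = -45 / √(2002.8 × 14.09) = -45 / 167.9865 ≈ -0.268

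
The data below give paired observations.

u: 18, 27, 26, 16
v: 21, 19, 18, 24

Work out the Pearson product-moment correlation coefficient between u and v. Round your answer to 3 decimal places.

-0.918

n = 4, Σu = 87, Σv = 82, Σu² = 1985, Σv² = 1702, Σuv = 1743
nΣuv − ΣuΣv = 6972 − 7134 = -162
nΣu² − (Σu)² = 7940 − 7569 = 371; nΣv² − (Σv)² = 6808 − 6724 = 84
r = -162 / √(371 × 84) = -162 / 176.5333 ≈ -0.918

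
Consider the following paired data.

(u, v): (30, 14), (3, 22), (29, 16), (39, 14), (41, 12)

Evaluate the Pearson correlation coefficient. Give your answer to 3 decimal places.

-0.974

n = 5, Σu = 142, Σv = 78, Σu² = 4952, Σv² = 1276, Σuv = 1988
nΣuv − ΣuΣv = 9940 − 11076 = -1136
nΣu² − (Σu)² = 24760 − 20164 = 4596; nΣv² − (Σv)² = 6380 − 6084 = 296
r = -1136 / √(4596 × 296) = -1136 / 1166.3687 ≈ -0.974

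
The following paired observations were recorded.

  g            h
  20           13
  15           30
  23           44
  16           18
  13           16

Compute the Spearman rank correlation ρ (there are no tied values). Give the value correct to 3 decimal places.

0.300

Rank g: 4, 2, 5, 3, 1
Rank h: 1, 4, 5, 3, 2
d = rank(g) − rank(h): 3, -2, 0, 0, -1; Σd² = 14
ρ = 1 − 6Σd² / [n(n²−1)] = 1 − 6×14 / (5×24) = 1 − 84/120 ≈ 0.300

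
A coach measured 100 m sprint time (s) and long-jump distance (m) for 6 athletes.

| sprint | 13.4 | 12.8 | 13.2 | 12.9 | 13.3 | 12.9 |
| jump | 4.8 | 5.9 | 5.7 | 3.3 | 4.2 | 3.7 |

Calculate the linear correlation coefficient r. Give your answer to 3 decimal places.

n = 6, Σx = 78.5, Σy = 27.6, Σx² = 1027.35, Σy² = 132.56, Σxy = 361.24
nΣxy − ΣxΣy = 2167.44 − 2166.6 = 0.84
nΣx² − (Σx)² = 6164.1 − 6162.25 = 1.85; nΣy² − (Σy)² = 795.36 − 761.76 = 33.6
r = 0.84 / √(1.85 × 33.6) = 0.84 / 7.8842 ≈ 0.107

0.107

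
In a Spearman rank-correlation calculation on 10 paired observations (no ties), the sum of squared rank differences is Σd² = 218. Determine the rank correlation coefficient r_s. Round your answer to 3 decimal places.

ρ = 1 − 6Σd² / [n(n²−1)] = 1 − 6×218 / (10×99)
  = 1 − 1308/990 = 1 − 1.3212 ≈ -0.321

-0.321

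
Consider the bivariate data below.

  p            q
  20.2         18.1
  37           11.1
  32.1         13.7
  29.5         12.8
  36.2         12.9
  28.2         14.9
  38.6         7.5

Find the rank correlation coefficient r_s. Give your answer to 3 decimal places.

-0.893

Rank p: 1, 6, 4, 3, 5, 2, 7
Rank q: 7, 2, 5, 3, 4, 6, 1
d = rank(p) − rank(q): -6, 4, -1, 0, 1, -4, 6; Σd² = 106
ρ = 1 − 6Σd² / [n(n²−1)] = 1 − 6×106 / (7×48) = 1 − 636/336 ≈ -0.893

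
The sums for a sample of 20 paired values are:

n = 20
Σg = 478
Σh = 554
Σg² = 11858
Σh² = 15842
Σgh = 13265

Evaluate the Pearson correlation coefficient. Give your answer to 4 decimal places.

0.0526

r = (nΣgh − ΣgΣh) / √[(nΣg² − (Σg)²)(nΣh² − (Σh)²)]
Numerator: 20×13265 − 478×554 = 488
Denominator: √[(237160 − 228484)(316840 − 306916)] = √[8676 × 9924] = 9279.0422
r = 488 / 9279.0422 ≈ 0.0526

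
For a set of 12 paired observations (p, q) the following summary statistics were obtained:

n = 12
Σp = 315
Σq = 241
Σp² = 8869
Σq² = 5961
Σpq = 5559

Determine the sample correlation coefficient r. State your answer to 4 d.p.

-0.9354

r = (nΣpq − ΣpΣq) / √[(nΣp² − (Σp)²)(nΣq² − (Σq)²)]
Numerator: 12×5559 − 315×241 = -9207
Denominator: √[(106428 − 99225)(71532 − 58081)] = √[7203 × 13451] = 9843.1475
r = -9207 / 9843.1475 ≈ -0.9354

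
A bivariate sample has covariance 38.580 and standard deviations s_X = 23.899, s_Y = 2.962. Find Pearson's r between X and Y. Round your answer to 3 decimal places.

0.545

r = Cov(X,Y) / (s_X · s_Y) = 38.580 / (23.899 × 2.962)
  = 38.580 / 70.7888 ≈ 0.545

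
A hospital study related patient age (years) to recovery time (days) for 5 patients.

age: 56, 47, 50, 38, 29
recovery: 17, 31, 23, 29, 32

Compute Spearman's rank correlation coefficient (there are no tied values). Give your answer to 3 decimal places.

Rank age: 5, 3, 4, 2, 1
Rank recovery: 1, 4, 2, 3, 5
d = rank(age) − rank(recovery): 4, -1, 2, -1, -4; Σd² = 38
ρ = 1 − 6Σd² / [n(n²−1)] = 1 − 6×38 / (5×24) = 1 − 228/120 ≈ -0.900

-0.900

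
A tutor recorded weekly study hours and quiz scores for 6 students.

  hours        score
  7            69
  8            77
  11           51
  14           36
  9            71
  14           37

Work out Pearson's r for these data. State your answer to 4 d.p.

-0.9568

n = 6, Σx = 63, Σy = 341, Σx² = 707, Σy² = 20997, Σxy = 3321
nΣxy − ΣxΣy = 19926 − 21483 = -1557
nΣx² − (Σx)² = 4242 − 3969 = 273; nΣy² − (Σy)² = 125982 − 116281 = 9701
r = -1557 / √(273 × 9701) = -1557 / 1627.3823 ≈ -0.9568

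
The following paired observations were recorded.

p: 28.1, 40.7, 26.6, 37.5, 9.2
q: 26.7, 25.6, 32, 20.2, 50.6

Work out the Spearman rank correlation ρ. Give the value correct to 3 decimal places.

-0.900

Rank p: 3, 5, 2, 4, 1
Rank q: 3, 2, 4, 1, 5
d = rank(p) − rank(q): 0, 3, -2, 3, -4; Σd² = 38
ρ = 1 − 6Σd² / [n(n²−1)] = 1 − 6×38 / (5×24) = 1 − 228/120 ≈ -0.900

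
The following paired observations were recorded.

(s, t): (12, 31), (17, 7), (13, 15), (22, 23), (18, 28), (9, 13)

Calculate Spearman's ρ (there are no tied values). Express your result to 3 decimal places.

0.143

Rank s: 2, 4, 3, 6, 5, 1
Rank t: 6, 1, 3, 4, 5, 2
d = rank(s) − rank(t): -4, 3, 0, 2, 0, -1; Σd² = 30
ρ = 1 − 6Σd² / [n(n²−1)] = 1 − 6×30 / (6×35) = 1 − 180/210 ≈ 0.143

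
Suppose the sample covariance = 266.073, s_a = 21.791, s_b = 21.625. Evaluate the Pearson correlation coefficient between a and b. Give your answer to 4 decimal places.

0.5646

r = Cov(a,b) / (s_a · s_b) = 266.073 / (21.791 × 21.625)
  = 266.073 / 471.2304 ≈ 0.5646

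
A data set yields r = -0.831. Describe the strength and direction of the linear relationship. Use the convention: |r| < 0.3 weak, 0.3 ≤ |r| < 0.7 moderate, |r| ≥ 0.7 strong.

r = -0.831 < 0 so the relationship is negative.
|r| = 0.831, which falls in the strong range.

strong negative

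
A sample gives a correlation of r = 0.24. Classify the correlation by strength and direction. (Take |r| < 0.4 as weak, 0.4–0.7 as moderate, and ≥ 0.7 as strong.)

r = 0.24 > 0 so the relationship is positive.
|r| = 0.24, which falls in the weak range.

weak positive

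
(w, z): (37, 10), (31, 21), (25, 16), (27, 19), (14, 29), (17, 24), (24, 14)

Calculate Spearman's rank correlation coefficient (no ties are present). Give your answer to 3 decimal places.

Rank w: 7, 6, 4, 5, 1, 2, 3
Rank z: 1, 5, 3, 4, 7, 6, 2
d = rank(w) − rank(z): 6, 1, 1, 1, -6, -4, 1; Σd² = 92
ρ = 1 − 6Σd² / [n(n²−1)] = 1 − 6×92 / (7×48) = 1 − 552/336 ≈ -0.643

-0.643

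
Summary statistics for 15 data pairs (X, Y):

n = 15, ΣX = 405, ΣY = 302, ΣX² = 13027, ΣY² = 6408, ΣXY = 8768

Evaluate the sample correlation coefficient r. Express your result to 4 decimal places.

0.7415

r = (nΣXY − ΣXΣY) / √[(nΣX² − (ΣX)²)(nΣY² − (ΣY)²)]
Numerator: 15×8768 − 405×302 = 9210
Denominator: √[(195405 − 164025)(96120 − 91204)] = √[31380 × 4916] = 12420.3092
r = 9210 / 12420.3092 ≈ 0.7415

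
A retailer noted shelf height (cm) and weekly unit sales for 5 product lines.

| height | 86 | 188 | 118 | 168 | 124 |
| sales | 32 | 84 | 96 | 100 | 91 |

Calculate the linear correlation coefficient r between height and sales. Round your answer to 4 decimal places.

0.6208

n = 5, Σx = 684, Σy = 403, Σx² = 100264, Σy² = 35577, Σxy = 57956
nΣxy − ΣxΣy = 289780 − 275652 = 14128
nΣx² − (Σx)² = 501320 − 467856 = 33464; nΣy² − (Σy)² = 177885 − 162409 = 15476
r = 14128 / √(33464 × 15476) = 14128 / 22757.1717 ≈ 0.6208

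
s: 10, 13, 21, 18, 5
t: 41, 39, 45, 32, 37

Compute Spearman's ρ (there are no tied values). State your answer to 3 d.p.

0.300

Rank s: 2, 3, 5, 4, 1
Rank t: 4, 3, 5, 1, 2
d = rank(s) − rank(t): -2, 0, 0, 3, -1; Σd² = 14
ρ = 1 − 6Σd² / [n(n²−1)] = 1 − 6×14 / (5×24) = 1 − 84/120 ≈ 0.300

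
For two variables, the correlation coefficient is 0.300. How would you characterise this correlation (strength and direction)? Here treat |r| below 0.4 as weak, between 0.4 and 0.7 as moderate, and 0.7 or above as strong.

weak positive

r = 0.300 > 0 so the relationship is positive.
|r| = 0.300, which falls in the weak range.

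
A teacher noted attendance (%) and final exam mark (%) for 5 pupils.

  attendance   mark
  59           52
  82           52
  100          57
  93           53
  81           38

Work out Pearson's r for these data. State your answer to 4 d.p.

n = 5, Σx = 415, Σy = 252, Σx² = 35415, Σy² = 12910, Σxy = 21039
nΣxy − ΣxΣy = 105195 − 104580 = 615
nΣx² − (Σx)² = 177075 − 172225 = 4850; nΣy² − (Σy)² = 64550 − 63504 = 1046
r = 615 / √(4850 × 1046) = 615 / 2252.3543 ≈ 0.2730

0.2730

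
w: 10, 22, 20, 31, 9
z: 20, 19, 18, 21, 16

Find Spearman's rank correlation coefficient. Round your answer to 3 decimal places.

0.700

Rank w: 2, 4, 3, 5, 1
Rank z: 4, 3, 2, 5, 1
d = rank(w) − rank(z): -2, 1, 1, 0, 0; Σd² = 6
ρ = 1 − 6Σd² / [n(n²−1)] = 1 − 6×6 / (5×24) = 1 − 36/120 ≈ 0.700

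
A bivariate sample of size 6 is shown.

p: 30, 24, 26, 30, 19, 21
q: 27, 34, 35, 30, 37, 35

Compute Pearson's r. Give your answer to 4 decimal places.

-0.8907

n = 6, Σp = 150, Σq = 198, Σp² = 3854, Σq² = 6604, Σpq = 4874
nΣpq − ΣpΣq = 29244 − 29700 = -456
nΣp² − (Σp)² = 23124 − 22500 = 624; nΣq² − (Σq)² = 39624 − 39204 = 420
r = -456 / √(624 × 420) = -456 / 511.9375 ≈ -0.8907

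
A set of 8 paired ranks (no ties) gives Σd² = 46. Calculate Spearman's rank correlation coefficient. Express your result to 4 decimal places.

0.4524

ρ = 1 − 6Σd² / [n(n²−1)] = 1 − 6×46 / (8×63)
  = 1 − 276/504 = 1 − 0.54762 ≈ 0.4524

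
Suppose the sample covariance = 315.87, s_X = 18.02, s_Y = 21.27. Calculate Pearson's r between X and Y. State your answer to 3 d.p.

0.824

r = Cov(X,Y) / (s_X · s_Y) = 315.87 / (18.02 × 21.27)
  = 315.87 / 383.2854 ≈ 0.824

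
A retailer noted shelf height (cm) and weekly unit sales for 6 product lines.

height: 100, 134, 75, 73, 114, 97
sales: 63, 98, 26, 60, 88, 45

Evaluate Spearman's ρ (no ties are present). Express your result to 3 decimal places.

Rank height: 4, 6, 2, 1, 5, 3
Rank sales: 4, 6, 1, 3, 5, 2
d = rank(height) − rank(sales): 0, 0, 1, -2, 0, 1; Σd² = 6
ρ = 1 − 6Σd² / [n(n²−1)] = 1 − 6×6 / (6×35) = 1 − 36/210 ≈ 0.829

0.829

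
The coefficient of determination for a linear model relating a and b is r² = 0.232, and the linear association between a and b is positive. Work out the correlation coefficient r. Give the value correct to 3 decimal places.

|r| = √0.232 = 0.482
The association is positive, so r = 0.482.

0.482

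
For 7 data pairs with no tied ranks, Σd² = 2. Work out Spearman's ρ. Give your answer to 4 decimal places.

0.9643

ρ = 1 − 6Σd² / [n(n²−1)] = 1 − 6×2 / (7×48)
  = 1 − 12/336 = 1 − 0.03571 ≈ 0.9643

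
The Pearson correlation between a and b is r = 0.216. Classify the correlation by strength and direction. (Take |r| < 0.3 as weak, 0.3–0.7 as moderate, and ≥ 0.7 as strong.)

weak positive

r = 0.216 > 0 so the relationship is positive.
|r| = 0.216, which falls in the weak range.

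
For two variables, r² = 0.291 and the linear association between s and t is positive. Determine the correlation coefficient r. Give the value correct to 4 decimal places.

0.5394

|r| = √0.291 = 0.5394
The association is positive, so r = 0.5394.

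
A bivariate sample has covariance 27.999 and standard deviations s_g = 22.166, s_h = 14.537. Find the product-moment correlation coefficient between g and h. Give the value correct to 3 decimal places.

r = Cov(g,h) / (s_g · s_h) = 27.999 / (22.166 × 14.537)
  = 27.999 / 322.2271 ≈ 0.087

0.087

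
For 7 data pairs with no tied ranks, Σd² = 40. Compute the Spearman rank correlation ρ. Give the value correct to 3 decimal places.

ρ = 1 − 6Σd² / [n(n²−1)] = 1 − 6×40 / (7×48)
  = 1 − 240/336 = 1 − 0.7143 ≈ 0.286

0.286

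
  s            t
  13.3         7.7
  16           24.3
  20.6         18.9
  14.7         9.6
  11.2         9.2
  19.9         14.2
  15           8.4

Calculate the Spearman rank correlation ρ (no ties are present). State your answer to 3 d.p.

0.714

Rank s: 2, 5, 7, 3, 1, 6, 4
Rank t: 1, 7, 6, 4, 3, 5, 2
d = rank(s) − rank(t): 1, -2, 1, -1, -2, 1, 2; Σd² = 16
ρ = 1 − 6Σd² / [n(n²−1)] = 1 − 6×16 / (7×48) = 1 − 96/336 ≈ 0.714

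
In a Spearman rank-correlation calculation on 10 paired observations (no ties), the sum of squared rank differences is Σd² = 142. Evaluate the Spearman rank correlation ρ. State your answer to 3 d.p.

ρ = 1 − 6Σd² / [n(n²−1)] = 1 − 6×142 / (10×99)
  = 1 − 852/990 = 1 − 0.8606 ≈ 0.139

0.139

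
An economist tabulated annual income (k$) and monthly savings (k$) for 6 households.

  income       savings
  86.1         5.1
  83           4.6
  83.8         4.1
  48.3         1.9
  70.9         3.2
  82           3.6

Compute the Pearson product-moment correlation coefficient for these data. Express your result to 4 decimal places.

n = 6, Σx = 454.1, Σy = 22.5, Σx² = 35408.35, Σy² = 90.79, Σxy = 1778.34
nΣxy − ΣxΣy = 10670.04 − 10217.25 = 452.79
nΣx² − (Σx)² = 212450.1 − 206206.81 = 6243.29; nΣy² − (Σy)² = 544.74 − 506.25 = 38.49
r = 452.79 / √(6243.29 × 38.49) = 452.79 / 490.2084 ≈ 0.9237

0.9237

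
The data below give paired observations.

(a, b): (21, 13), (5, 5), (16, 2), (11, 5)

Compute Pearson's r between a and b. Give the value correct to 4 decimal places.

0.5545

n = 4, Σa = 53, Σb = 25, Σa² = 843, Σb² = 223, Σab = 385
nΣab − ΣaΣb = 1540 − 1325 = 215
nΣa² − (Σa)² = 3372 − 2809 = 563; nΣb² − (Σb)² = 892 − 625 = 267
r = 215 / √(563 × 267) = 215 / 387.7125 ≈ 0.5545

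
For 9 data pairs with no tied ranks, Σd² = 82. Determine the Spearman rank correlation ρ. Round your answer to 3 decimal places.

ρ = 1 − 6Σd² / [n(n²−1)] = 1 − 6×82 / (9×80)
  = 1 − 492/720 = 1 − 0.6833 ≈ 0.317

0.317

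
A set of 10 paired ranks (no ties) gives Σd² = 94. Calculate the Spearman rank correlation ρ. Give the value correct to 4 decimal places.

ρ = 1 − 6Σd² / [n(n²−1)] = 1 − 6×94 / (10×99)
  = 1 − 564/990 = 1 − 0.56970 ≈ 0.4303

0.4303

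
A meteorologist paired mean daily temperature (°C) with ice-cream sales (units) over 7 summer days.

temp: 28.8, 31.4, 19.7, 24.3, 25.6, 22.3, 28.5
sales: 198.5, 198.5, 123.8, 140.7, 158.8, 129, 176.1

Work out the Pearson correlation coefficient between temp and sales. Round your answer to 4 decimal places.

n = 7, Σx = 180.6, Σy = 1125.4, Σx² = 4758.88, Σy² = 186797.08, Σxy = 29768.4
nΣxy − ΣxΣy = 208378.8 − 203247.24 = 5131.56
nΣx² − (Σx)² = 33312.16 − 32616.36 = 695.8; nΣy² − (Σy)² = 1307579.56 − 1266525.16 = 41054.4
r = 5131.56 / √(695.8 × 41054.4) = 5131.56 / 5344.6844 ≈ 0.9601

0.9601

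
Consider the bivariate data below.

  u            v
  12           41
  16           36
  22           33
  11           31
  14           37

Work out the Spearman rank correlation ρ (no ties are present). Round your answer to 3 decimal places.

0.000

Rank u: 2, 4, 5, 1, 3
Rank v: 5, 3, 2, 1, 4
d = rank(u) − rank(v): -3, 1, 3, 0, -1; Σd² = 20
ρ = 1 − 6Σd² / [n(n²−1)] = 1 − 6×20 / (5×24) = 1 − 120/120 ≈ 0.000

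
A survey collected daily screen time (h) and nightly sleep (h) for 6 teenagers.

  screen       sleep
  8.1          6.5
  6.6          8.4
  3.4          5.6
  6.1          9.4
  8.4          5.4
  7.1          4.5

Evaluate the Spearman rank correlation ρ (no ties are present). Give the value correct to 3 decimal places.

-0.429

Rank screen: 5, 3, 1, 2, 6, 4
Rank sleep: 4, 5, 3, 6, 2, 1
d = rank(screen) − rank(sleep): 1, -2, -2, -4, 4, 3; Σd² = 50
ρ = 1 − 6Σd² / [n(n²−1)] = 1 − 6×50 / (6×35) = 1 − 300/210 ≈ -0.429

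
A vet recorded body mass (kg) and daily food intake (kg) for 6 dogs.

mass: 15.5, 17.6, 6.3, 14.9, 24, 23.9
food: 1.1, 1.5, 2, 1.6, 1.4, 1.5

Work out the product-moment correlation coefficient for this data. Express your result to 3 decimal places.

-0.586

n = 6, Σx = 102.2, Σy = 9.1, Σx² = 1958.92, Σy² = 14.23, Σxy = 149.34
nΣxy − ΣxΣy = 896.04 − 930.02 = -33.98
nΣx² − (Σx)² = 11753.52 − 10444.84 = 1308.68; nΣy² − (Σy)² = 85.38 − 82.81 = 2.57
r = -33.98 / √(1308.68 × 2.57) = -33.98 / 57.9940 ≈ -0.586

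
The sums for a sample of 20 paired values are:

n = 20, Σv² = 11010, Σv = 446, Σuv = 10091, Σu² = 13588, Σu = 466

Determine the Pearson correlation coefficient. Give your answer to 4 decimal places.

-0.1765

r = (nΣuv − ΣuΣv) / √[(nΣu² − (Σu)²)(nΣv² − (Σv)²)]
Numerator: 20×10091 − 466×446 = -6016
Denominator: √[(271760 − 217156)(220200 − 198916)] = √[54604 × 21284] = 34090.9304
r = -6016 / 34090.9304 ≈ -0.1765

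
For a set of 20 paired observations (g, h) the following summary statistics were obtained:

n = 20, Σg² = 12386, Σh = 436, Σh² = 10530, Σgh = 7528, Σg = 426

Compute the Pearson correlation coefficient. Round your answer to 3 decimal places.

-0.954

r = (nΣgh − ΣgΣh) / √[(nΣg² − (Σg)²)(nΣh² − (Σh)²)]
Numerator: 20×7528 − 426×436 = -35176
Denominator: √[(247720 − 181476)(210600 − 190096)] = √[66244 × 20504] = 36854.6737
r = -35176 / 36854.6737 ≈ -0.954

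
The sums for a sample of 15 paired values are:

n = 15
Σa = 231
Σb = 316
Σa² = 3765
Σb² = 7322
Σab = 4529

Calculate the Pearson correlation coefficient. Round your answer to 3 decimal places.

-0.908

r = (nΣab − ΣaΣb) / √[(nΣa² − (Σa)²)(nΣb² − (Σb)²)]
Numerator: 15×4529 − 231×316 = -5061
Denominator: √[(56475 − 53361)(109830 − 99856)] = √[3114 × 9974] = 5573.0634
r = -5061 / 5573.0634 ≈ -0.908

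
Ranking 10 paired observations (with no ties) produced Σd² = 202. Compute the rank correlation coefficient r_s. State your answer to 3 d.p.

ρ = 1 − 6Σd² / [n(n²−1)] = 1 − 6×202 / (10×99)
  = 1 − 1212/990 = 1 − 1.2242 ≈ -0.224

-0.224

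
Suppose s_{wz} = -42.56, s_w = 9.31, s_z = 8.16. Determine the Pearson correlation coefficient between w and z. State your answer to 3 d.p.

r = Cov(w,z) / (s_w · s_z) = -42.56 / (9.31 × 8.16)
  = -42.56 / 75.9696 ≈ -0.560

-0.560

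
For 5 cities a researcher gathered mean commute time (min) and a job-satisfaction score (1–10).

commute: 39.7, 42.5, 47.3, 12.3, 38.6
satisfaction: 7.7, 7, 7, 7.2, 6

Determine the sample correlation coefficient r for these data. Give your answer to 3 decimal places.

n = 5, Σx = 180.4, Σy = 34.9, Σx² = 7260.88, Σy² = 245.13, Σxy = 1254.45
nΣxy − ΣxΣy = 6272.25 − 6295.96 = -23.71
nΣx² − (Σx)² = 36304.4 − 32544.16 = 3760.24; nΣy² − (Σy)² = 1225.65 − 1218.01 = 7.64
r = -23.71 / √(3760.24 × 7.64) = -23.71 / 169.4941 ≈ -0.140

-0.140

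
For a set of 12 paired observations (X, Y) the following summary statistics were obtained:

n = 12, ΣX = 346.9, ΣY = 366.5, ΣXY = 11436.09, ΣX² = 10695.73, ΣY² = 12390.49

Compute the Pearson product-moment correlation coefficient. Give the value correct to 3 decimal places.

0.941

r = (nΣXY − ΣXΣY) / √[(nΣX² − (ΣX)²)(nΣY² − (ΣY)²)]
Numerator: 12×11436.09 − 346.9×366.5 = 10094.23
Denominator: √[(128348.76 − 120339.61)(148685.88 − 134322.25)] = √[8009.15 × 14363.63] = 10725.6919
r = 10094.23 / 10725.6919 ≈ 0.941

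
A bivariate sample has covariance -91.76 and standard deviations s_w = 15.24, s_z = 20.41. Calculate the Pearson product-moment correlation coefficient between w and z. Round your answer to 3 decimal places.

-0.295

r = Cov(w,z) / (s_w · s_z) = -91.76 / (15.24 × 20.41)
  = -91.76 / 311.0484 ≈ -0.295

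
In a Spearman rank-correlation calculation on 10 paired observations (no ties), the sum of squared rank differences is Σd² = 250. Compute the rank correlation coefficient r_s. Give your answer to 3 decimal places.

ρ = 1 − 6Σd² / [n(n²−1)] = 1 − 6×250 / (10×99)
  = 1 − 1500/990 = 1 − 1.5152 ≈ -0.515

-0.515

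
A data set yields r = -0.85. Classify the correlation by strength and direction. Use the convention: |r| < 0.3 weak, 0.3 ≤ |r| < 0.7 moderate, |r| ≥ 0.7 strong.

strong negative

r = -0.85 < 0 so the relationship is negative.
|r| = 0.85, which falls in the strong range.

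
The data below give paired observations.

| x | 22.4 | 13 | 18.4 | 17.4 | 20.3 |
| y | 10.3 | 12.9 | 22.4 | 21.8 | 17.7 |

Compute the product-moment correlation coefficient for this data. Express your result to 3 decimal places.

n = 5, Σx = 91.5, Σy = 85.1, Σx² = 1724.17, Σy² = 1562.79, Σxy = 1549.21
nΣxy − ΣxΣy = 7746.05 − 7786.65 = -40.6
nΣx² − (Σx)² = 8620.85 − 8372.25 = 248.6; nΣy² − (Σy)² = 7813.95 − 7242.01 = 571.94
r = -40.6 / √(248.6 × 571.94) = -40.6 / 377.0733 ≈ -0.108

-0.108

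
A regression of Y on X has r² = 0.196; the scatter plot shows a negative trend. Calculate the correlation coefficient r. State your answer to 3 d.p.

-0.443

|r| = √0.196 = 0.443
The association is negative, so r = −0.443.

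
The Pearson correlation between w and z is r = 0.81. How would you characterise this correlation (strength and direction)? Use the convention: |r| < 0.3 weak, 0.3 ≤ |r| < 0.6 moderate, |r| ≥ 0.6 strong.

strong positive

r = 0.81 > 0 so the relationship is positive.
|r| = 0.81, which falls in the strong range.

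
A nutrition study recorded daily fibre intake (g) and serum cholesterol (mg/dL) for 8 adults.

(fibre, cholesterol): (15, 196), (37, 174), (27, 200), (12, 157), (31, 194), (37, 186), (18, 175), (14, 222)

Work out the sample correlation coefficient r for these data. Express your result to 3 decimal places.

-0.064

n = 8, Σx = 191, Σy = 1504, Σx² = 5317, Σy² = 285482, Σxy = 35816
nΣxy − ΣxΣy = 286528 − 287264 = -736
nΣx² − (Σx)² = 42536 − 36481 = 6055; nΣy² − (Σy)² = 2283856 − 2262016 = 21840
r = -736 / √(6055 × 21840) = -736 / 11499.6174 ≈ -0.064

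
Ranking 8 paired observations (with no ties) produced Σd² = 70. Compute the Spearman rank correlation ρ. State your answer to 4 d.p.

0.1667

ρ = 1 − 6Σd² / [n(n²−1)] = 1 − 6×70 / (8×63)
  = 1 − 420/504 = 1 − 0.83333 ≈ 0.1667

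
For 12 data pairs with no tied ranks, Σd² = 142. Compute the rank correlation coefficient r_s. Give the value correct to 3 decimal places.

ρ = 1 − 6Σd² / [n(n²−1)] = 1 − 6×142 / (12×143)
  = 1 − 852/1716 = 1 − 0.4965 ≈ 0.503

0.503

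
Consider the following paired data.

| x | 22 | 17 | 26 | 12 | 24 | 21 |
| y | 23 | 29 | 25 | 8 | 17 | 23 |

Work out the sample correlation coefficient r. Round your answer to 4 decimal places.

n = 6, Σx = 122, Σy = 125, Σx² = 2610, Σy² = 2877, Σxy = 2636
nΣxy − ΣxΣy = 15816 − 15250 = 566
nΣx² − (Σx)² = 15660 − 14884 = 776; nΣy² − (Σy)² = 17262 − 15625 = 1637
r = 566 / √(776 × 1637) = 566 / 1127.0812 ≈ 0.5022

0.5022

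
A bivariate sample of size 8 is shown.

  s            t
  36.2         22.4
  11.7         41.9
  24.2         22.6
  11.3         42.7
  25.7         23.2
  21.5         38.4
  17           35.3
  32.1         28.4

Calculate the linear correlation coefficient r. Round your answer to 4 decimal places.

-0.8385

n = 8, Σs = 179.7, Σt = 254.9, Σs² = 4602.81, Σt² = 8656.87, Σst = 5264.12
nΣst − ΣsΣt = 42112.96 − 45805.53 = -3692.57
nΣs² − (Σs)² = 36822.48 − 32292.09 = 4530.39; nΣt² − (Σt)² = 69254.96 − 64974.01 = 4280.95
r = -3692.57 / √(4530.39 × 4280.95) = -3692.57 / 4403.9043 ≈ -0.8385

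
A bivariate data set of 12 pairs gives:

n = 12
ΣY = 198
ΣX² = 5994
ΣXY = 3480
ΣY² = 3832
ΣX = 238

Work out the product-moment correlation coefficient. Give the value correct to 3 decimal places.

r = (nΣXY − ΣXΣY) / √[(nΣX² − (ΣX)²)(nΣY² − (ΣY)²)]
Numerator: 12×3480 − 238×198 = -5364
Denominator: √[(71928 − 56644)(45984 − 39204)] = √[15284 × 6780] = 10179.6621
r = -5364 / 10179.6621 ≈ -0.527

-0.527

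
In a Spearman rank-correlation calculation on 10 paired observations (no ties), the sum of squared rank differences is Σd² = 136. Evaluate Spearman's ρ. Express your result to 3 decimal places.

0.176

ρ = 1 − 6Σd² / [n(n²−1)] = 1 − 6×136 / (10×99)
  = 1 − 816/990 = 1 − 0.8242 ≈ 0.176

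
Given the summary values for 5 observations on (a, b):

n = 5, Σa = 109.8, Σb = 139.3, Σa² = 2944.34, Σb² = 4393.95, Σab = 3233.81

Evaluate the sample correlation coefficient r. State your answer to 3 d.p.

r = (nΣab − ΣaΣb) / √[(nΣa² − (Σa)²)(nΣb² − (Σb)²)]
Numerator: 5×3233.81 − 109.8×139.3 = 873.91
Denominator: √[(14721.7 − 12056.04)(21969.75 − 19404.49)] = √[2665.66 × 2565.26] = 2614.9782
r = 873.91 / 2614.9782 ≈ 0.334

0.334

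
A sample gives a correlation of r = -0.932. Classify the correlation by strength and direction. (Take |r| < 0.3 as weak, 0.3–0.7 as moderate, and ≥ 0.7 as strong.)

strong negative

r = -0.932 < 0 so the relationship is negative.
|r| = 0.932, which falls in the strong range.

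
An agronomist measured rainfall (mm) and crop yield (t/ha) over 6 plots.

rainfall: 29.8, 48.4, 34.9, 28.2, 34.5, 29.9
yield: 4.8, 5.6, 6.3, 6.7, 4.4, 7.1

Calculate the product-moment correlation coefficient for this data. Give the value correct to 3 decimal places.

-0.239

n = 6, Σx = 205.7, Σy = 34.9, Σx² = 7328.11, Σy² = 208.75, Σxy = 1186.98
nΣxy − ΣxΣy = 7121.88 − 7178.93 = -57.05
nΣx² − (Σx)² = 43968.66 − 42312.49 = 1656.17; nΣy² − (Σy)² = 1252.5 − 1218.01 = 34.49
r = -57.05 / √(1656.17 × 34.49) = -57.05 / 239.0006 ≈ -0.239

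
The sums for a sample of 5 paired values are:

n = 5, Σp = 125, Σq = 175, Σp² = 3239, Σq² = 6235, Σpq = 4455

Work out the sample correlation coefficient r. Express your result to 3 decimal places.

0.714

r = (nΣpq − ΣpΣq) / √[(nΣp² − (Σp)²)(nΣq² − (Σq)²)]
Numerator: 5×4455 − 125×175 = 400
Denominator: √[(16195 − 15625)(31175 − 30625)] = √[570 × 550] = 559.9107
r = 400 / 559.9107 ≈ 0.714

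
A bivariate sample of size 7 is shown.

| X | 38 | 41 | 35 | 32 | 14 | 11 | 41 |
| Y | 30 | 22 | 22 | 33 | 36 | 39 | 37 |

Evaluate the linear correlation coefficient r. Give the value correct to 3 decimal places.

n = 7, ΣX = 212, ΣY = 219, ΣX² = 7372, ΣY² = 7143, ΣXY = 6318
nΣXY − ΣXΣY = 44226 − 46428 = -2202
nΣX² − (ΣX)² = 51604 − 44944 = 6660; nΣY² − (ΣY)² = 50001 − 47961 = 2040
r = -2202 / √(6660 × 2040) = -2202 / 3685.9734 ≈ -0.597

-0.597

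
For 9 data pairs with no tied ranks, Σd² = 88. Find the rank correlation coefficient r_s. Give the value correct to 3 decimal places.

ρ = 1 − 6Σd² / [n(n²−1)] = 1 − 6×88 / (9×80)
  = 1 − 528/720 = 1 − 0.7333 ≈ 0.267

0.267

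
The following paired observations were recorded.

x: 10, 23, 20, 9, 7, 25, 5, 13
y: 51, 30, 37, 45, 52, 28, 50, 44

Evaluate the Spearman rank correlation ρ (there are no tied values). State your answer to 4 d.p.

-0.8810

Rank x: 4, 7, 6, 3, 2, 8, 1, 5
Rank y: 7, 2, 3, 5, 8, 1, 6, 4
d = rank(x) − rank(y): -3, 5, 3, -2, -6, 7, -5, 1; Σd² = 158
ρ = 1 − 6Σd² / [n(n²−1)] = 1 − 6×158 / (8×63) = 1 − 948/504 ≈ -0.8810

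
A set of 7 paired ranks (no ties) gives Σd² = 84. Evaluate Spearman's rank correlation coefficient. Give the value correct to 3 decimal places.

ρ = 1 − 6Σd² / [n(n²−1)] = 1 − 6×84 / (7×48)
  = 1 − 504/336 = 1 − 1.5000 ≈ -0.500

-0.500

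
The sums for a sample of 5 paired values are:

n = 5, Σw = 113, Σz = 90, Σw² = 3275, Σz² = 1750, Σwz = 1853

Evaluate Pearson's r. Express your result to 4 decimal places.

-0.5911

r = (nΣwz − ΣwΣz) / √[(nΣw² − (Σw)²)(nΣz² − (Σz)²)]
Numerator: 5×1853 − 113×90 = -905
Denominator: √[(16375 − 12769)(8750 − 8100)] = √[3606 × 650] = 1530.9801
r = -905 / 1530.9801 ≈ -0.5911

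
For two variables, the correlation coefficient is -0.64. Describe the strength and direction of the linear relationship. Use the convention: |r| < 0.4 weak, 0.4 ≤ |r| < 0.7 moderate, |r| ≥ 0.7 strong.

r = -0.64 < 0 so the relationship is negative.
|r| = 0.64, which falls in the moderate range.

moderate negative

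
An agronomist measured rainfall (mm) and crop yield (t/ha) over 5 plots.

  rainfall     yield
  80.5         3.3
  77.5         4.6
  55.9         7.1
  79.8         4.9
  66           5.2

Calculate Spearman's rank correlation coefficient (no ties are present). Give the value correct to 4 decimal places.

-0.9000

Rank rainfall: 5, 3, 1, 4, 2
Rank yield: 1, 2, 5, 3, 4
d = rank(rainfall) − rank(yield): 4, 1, -4, 1, -2; Σd² = 38
ρ = 1 − 6Σd² / [n(n²−1)] = 1 − 6×38 / (5×24) = 1 − 228/120 ≈ -0.9000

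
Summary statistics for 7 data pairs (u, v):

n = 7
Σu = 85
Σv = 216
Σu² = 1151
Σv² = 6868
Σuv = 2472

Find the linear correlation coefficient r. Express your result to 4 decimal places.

-0.9715

r = (nΣuv − ΣuΣv) / √[(nΣu² − (Σu)²)(nΣv² − (Σv)²)]
Numerator: 7×2472 − 85×216 = -1056
Denominator: √[(8057 − 7225)(48076 − 46656)] = √[832 × 1420] = 1086.9407
r = -1056 / 1086.9407 ≈ -0.9715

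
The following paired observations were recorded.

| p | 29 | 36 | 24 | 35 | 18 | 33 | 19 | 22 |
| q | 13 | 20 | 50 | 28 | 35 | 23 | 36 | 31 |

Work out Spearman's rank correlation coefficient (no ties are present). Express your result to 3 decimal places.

Rank p: 5, 8, 4, 7, 1, 6, 2, 3
Rank q: 1, 2, 8, 4, 6, 3, 7, 5
d = rank(p) − rank(q): 4, 6, -4, 3, -5, 3, -5, -2; Σd² = 140
ρ = 1 − 6Σd² / [n(n²−1)] = 1 − 6×140 / (8×63) = 1 − 840/504 ≈ -0.667

-0.667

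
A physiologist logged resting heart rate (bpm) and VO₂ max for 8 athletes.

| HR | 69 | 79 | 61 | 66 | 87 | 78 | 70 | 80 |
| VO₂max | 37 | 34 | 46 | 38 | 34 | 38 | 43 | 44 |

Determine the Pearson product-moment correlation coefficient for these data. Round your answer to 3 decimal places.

-0.555

n = 8, Σx = 590, Σy = 314, Σx² = 44032, Σy² = 12470, Σxy = 23005
nΣxy − ΣxΣy = 184040 − 185260 = -1220
nΣx² − (Σx)² = 352256 − 348100 = 4156; nΣy² − (Σy)² = 99760 − 98596 = 1164
r = -1220 / √(4156 × 1164) = -1220 / 2199.4508 ≈ -0.555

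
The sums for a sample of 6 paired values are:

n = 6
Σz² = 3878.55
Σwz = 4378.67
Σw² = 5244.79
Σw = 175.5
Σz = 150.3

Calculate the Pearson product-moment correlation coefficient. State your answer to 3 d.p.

r = (nΣwz − ΣwΣz) / √[(nΣw² − (Σw)²)(nΣz² − (Σz)²)]
Numerator: 6×4378.67 − 175.5×150.3 = -105.63
Denominator: √[(31468.74 − 30800.25)(23271.3 − 22590.09)] = √[668.49 × 681.21] = 674.8200
r = -105.63 / 674.8200 ≈ -0.157

-0.157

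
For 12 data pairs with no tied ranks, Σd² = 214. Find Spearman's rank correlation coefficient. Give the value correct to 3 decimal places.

ρ = 1 − 6Σd² / [n(n²−1)] = 1 − 6×214 / (12×143)
  = 1 − 1284/1716 = 1 − 0.7483 ≈ 0.252

0.252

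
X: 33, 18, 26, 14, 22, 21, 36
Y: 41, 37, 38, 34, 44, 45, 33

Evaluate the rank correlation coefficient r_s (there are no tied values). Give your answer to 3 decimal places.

-0.071

Rank X: 6, 2, 5, 1, 4, 3, 7
Rank Y: 5, 3, 4, 2, 6, 7, 1
d = rank(X) − rank(Y): 1, -1, 1, -1, -2, -4, 6; Σd² = 60
ρ = 1 − 6Σd² / [n(n²−1)] = 1 − 6×60 / (7×48) = 1 − 360/336 ≈ -0.071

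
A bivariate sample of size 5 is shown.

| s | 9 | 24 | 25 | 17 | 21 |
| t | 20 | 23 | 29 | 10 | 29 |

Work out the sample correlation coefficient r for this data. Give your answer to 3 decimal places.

0.513

n = 5, Σs = 96, Σt = 111, Σs² = 2012, Σt² = 2711, Σst = 2236
nΣst − ΣsΣt = 11180 − 10656 = 524
nΣs² − (Σs)² = 10060 − 9216 = 844; nΣt² − (Σt)² = 13555 − 12321 = 1234
r = 524 / √(844 × 1234) = 524 / 1020.5371 ≈ 0.513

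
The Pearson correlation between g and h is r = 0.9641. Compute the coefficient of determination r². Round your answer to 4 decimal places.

r² = (0.9641)² = 0.9295

0.9295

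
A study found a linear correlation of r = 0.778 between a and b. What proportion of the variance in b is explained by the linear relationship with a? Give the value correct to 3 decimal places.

r² = (0.778)² = 0.605

0.605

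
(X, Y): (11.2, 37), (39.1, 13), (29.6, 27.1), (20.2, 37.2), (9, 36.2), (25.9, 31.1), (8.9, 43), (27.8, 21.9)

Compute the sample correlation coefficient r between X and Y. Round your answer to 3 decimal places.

-0.914

n = 8, ΣX = 171.7, ΣY = 246.5, ΣX² = 4542.31, ΣY² = 8262.51, ΣXY = 4599.11
nΣXY − ΣXΣY = 36792.88 − 42324.05 = -5531.17
nΣX² − (ΣX)² = 36338.48 − 29480.89 = 6857.59; nΣY² − (ΣY)² = 66100.08 − 60762.25 = 5337.83
r = -5531.17 / √(6857.59 × 5337.83) = -5531.17 / 6050.1777 ≈ -0.914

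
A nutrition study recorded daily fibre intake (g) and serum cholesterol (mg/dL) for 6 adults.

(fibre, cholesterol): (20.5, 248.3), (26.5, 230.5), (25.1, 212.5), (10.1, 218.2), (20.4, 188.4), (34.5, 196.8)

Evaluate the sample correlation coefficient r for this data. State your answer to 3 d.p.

n = 6, Σx = 137.1, Σy = 1294.7, Σx² = 3460.93, Σy² = 281775.43, Σxy = 29368.93
nΣxy − ΣxΣy = 176213.58 − 177503.37 = -1289.79
nΣx² − (Σx)² = 20765.58 − 18796.41 = 1969.17; nΣy² − (Σy)² = 1690652.58 − 1676248.09 = 14404.49
r = -1289.79 / √(1969.17 × 14404.49) = -1289.79 / 5325.8698 ≈ -0.242

-0.242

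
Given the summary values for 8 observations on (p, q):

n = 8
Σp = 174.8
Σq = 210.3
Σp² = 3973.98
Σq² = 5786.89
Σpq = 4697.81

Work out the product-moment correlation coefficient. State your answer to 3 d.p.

r = (nΣpq − ΣpΣq) / √[(nΣp² − (Σp)²)(nΣq² − (Σq)²)]
Numerator: 8×4697.81 − 174.8×210.3 = 822.04
Denominator: √[(31791.84 − 30555.04)(46295.12 − 44226.09)] = √[1236.8 × 2069.03] = 1599.6801
r = 822.04 / 1599.6801 ≈ 0.514

0.514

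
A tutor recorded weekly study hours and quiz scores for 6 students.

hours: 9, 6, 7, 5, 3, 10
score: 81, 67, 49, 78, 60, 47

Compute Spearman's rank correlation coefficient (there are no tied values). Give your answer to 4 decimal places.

-0.2571

Rank hours: 5, 3, 4, 2, 1, 6
Rank score: 6, 4, 2, 5, 3, 1
d = rank(hours) − rank(score): -1, -1, 2, -3, -2, 5; Σd² = 44
ρ = 1 − 6Σd² / [n(n²−1)] = 1 − 6×44 / (6×35) = 1 − 264/210 ≈ -0.2571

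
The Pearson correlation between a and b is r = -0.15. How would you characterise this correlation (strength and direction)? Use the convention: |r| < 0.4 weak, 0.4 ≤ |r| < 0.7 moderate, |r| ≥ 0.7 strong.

r = -0.15 < 0 so the relationship is negative.
|r| = 0.15, which falls in the weak range.

weak negative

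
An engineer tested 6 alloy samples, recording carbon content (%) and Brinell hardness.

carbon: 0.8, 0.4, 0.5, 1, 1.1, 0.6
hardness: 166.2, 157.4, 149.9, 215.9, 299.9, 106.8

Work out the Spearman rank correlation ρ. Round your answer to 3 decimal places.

Rank carbon: 4, 1, 2, 5, 6, 3
Rank hardness: 4, 3, 2, 5, 6, 1
d = rank(carbon) − rank(hardness): 0, -2, 0, 0, 0, 2; Σd² = 8
ρ = 1 − 6Σd² / [n(n²−1)] = 1 − 6×8 / (6×35) = 1 − 48/210 ≈ 0.771

0.771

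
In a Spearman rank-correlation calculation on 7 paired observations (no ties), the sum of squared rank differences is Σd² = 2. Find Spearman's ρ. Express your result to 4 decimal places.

ρ = 1 − 6Σd² / [n(n²−1)] = 1 − 6×2 / (7×48)
  = 1 − 12/336 = 1 − 0.03571 ≈ 0.9643

0.9643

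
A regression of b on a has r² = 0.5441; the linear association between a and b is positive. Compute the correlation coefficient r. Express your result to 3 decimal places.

0.738

|r| = √0.5441 = 0.738
The association is positive, so r = 0.738.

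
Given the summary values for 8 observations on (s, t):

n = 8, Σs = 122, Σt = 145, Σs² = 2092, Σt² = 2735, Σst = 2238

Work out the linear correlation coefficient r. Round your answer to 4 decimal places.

r = (nΣst − ΣsΣt) / √[(nΣs² − (Σs)²)(nΣt² − (Σt)²)]
Numerator: 8×2238 − 122×145 = 214
Denominator: √[(16736 − 14884)(21880 − 21025)] = √[1852 × 855] = 1258.3561
r = 214 / 1258.3561 ≈ 0.1701

0.1701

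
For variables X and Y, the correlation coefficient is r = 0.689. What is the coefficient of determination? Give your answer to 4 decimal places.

0.4747

r² = (0.689)² = 0.4747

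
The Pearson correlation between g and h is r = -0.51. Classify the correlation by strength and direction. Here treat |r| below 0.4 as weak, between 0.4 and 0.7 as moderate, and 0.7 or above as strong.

r = -0.51 < 0 so the relationship is negative.
|r| = 0.51, which falls in the moderate range.

moderate negative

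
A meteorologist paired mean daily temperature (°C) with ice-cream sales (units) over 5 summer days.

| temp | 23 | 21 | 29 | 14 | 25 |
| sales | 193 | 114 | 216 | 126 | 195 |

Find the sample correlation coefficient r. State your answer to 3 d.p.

n = 5, Σx = 112, Σy = 844, Σx² = 2632, Σy² = 150802, Σxy = 19736
nΣxy − ΣxΣy = 98680 − 94528 = 4152
nΣx² − (Σx)² = 13160 − 12544 = 616; nΣy² − (Σy)² = 754010 − 712336 = 41674
r = 4152 / √(616 × 41674) = 4152 / 5066.6739 ≈ 0.819

0.819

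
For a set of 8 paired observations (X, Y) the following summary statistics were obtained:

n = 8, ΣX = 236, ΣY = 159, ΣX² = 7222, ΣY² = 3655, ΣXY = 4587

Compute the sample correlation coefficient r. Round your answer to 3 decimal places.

-0.289

r = (nΣXY − ΣXΣY) / √[(nΣX² − (ΣX)²)(nΣY² − (ΣY)²)]
Numerator: 8×4587 − 236×159 = -828
Denominator: √[(57776 − 55696)(29240 − 25281)] = √[2080 × 3959] = 2869.6202
r = -828 / 2869.6202 ≈ -0.289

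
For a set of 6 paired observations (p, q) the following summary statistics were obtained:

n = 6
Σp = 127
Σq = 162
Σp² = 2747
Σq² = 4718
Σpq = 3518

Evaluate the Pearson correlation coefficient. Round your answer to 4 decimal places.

r = (nΣpq − ΣpΣq) / √[(nΣp² − (Σp)²)(nΣq² − (Σq)²)]
Numerator: 6×3518 − 127×162 = 534
Denominator: √[(16482 − 16129)(28308 − 26244)] = √[353 × 2064] = 853.5760
r = 534 / 853.5760 ≈ 0.6256

0.6256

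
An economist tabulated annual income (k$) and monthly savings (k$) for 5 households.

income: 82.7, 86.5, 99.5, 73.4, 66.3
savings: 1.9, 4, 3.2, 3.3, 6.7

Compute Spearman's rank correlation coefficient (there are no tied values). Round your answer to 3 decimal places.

-0.500

Rank income: 3, 4, 5, 2, 1
Rank savings: 1, 4, 2, 3, 5
d = rank(income) − rank(savings): 2, 0, 3, -1, -4; Σd² = 30
ρ = 1 − 6Σd² / [n(n²−1)] = 1 − 6×30 / (5×24) = 1 − 180/120 ≈ -0.500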